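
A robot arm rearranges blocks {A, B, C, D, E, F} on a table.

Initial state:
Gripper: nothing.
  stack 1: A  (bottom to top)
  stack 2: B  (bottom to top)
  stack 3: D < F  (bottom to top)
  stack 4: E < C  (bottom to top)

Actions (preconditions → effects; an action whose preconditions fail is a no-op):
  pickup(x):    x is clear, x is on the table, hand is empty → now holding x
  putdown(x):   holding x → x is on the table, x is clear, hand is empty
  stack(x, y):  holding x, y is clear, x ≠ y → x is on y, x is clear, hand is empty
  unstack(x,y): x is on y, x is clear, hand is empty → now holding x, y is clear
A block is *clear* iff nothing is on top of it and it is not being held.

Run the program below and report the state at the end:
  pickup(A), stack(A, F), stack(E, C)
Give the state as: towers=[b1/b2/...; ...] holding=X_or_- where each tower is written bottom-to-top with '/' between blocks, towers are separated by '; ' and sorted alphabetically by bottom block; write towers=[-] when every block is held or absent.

step 1 (pickup(A)): towers=[B; D/F; E/C] holding=A
step 2 (stack(A, F)): towers=[B; D/F/A; E/C] holding=-
step 3 (stack(E, C)) [no-op]: towers=[B; D/F/A; E/C] holding=-

towers=[B; D/F/A; E/C] holding=-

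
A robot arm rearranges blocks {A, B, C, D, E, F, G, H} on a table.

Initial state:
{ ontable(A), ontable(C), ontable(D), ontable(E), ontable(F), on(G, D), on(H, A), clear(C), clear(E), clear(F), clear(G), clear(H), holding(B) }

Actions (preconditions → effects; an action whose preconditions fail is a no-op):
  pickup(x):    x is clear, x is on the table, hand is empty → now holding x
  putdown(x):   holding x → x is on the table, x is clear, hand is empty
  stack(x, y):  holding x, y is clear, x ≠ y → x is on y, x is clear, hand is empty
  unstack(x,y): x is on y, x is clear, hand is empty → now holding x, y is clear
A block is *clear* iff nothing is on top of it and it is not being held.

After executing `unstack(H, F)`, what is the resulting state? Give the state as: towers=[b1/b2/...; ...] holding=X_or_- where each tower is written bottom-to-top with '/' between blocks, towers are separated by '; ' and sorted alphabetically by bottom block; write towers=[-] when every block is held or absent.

towers=[A/H; C; D/G; E; F] holding=B

before: towers=[A/H; C; D/G; E; F] holding=B
pre[unstack(H, F)]: on(H,F) no, clear(H) yes, handempty no
on(H,F), handempty unmet → unstack(H, F) is a no-op
after:  towers=[A/H; C; D/G; E; F] holding=B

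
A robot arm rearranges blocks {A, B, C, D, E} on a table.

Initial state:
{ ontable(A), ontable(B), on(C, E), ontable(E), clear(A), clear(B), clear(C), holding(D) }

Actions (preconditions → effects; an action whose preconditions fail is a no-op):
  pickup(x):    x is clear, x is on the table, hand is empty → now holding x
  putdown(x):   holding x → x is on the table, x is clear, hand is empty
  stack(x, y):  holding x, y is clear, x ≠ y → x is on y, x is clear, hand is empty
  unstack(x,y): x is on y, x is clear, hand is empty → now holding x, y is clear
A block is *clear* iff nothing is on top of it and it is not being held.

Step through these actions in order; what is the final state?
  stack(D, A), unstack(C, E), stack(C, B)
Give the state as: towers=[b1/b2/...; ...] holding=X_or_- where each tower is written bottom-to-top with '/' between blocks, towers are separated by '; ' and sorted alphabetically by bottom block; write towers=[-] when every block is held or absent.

towers=[A/D; B/C; E] holding=-

step 1 (stack(D, A)): towers=[A/D; B; E/C] holding=-
step 2 (unstack(C, E)): towers=[A/D; B; E] holding=C
step 3 (stack(C, B)): towers=[A/D; B/C; E] holding=-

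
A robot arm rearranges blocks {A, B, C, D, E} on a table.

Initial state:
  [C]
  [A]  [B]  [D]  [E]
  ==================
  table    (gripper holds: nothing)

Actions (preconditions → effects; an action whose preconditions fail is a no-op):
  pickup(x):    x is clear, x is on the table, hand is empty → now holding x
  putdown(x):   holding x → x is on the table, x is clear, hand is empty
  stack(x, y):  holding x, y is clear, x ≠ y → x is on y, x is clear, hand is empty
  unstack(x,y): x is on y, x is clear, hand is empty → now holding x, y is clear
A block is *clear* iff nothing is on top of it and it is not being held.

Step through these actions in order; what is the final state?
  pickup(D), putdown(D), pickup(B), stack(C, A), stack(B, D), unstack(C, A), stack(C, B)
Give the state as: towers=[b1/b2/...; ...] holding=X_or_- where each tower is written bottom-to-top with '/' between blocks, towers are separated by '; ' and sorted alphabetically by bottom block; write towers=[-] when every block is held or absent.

towers=[A; D/B/C; E] holding=-

step 1 (pickup(D)): towers=[A/C; B; E] holding=D
step 2 (putdown(D)): towers=[A/C; B; D; E] holding=-
step 3 (pickup(B)): towers=[A/C; D; E] holding=B
step 4 (stack(C, A)) [no-op]: towers=[A/C; D; E] holding=B
step 5 (stack(B, D)): towers=[A/C; D/B; E] holding=-
step 6 (unstack(C, A)): towers=[A; D/B; E] holding=C
step 7 (stack(C, B)): towers=[A; D/B/C; E] holding=-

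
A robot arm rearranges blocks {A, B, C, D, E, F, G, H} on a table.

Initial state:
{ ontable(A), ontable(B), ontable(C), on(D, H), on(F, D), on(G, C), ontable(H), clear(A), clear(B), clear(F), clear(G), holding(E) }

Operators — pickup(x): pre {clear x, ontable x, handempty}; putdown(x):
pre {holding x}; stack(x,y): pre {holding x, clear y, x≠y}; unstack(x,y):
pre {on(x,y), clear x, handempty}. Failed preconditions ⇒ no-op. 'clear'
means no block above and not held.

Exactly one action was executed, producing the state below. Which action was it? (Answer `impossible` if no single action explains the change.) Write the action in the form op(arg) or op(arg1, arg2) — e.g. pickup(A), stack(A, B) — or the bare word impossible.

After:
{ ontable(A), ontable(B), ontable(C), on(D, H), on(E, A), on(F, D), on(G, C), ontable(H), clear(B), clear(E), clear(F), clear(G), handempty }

stack(E, A)

target: towers=[A/E; B; C/G; H/D/F] holding=-
        putdown(E) → towers=[A; B; C/G; E; H/D/F] holding=-
       stack(E, G) → towers=[A; B; C/G/E; H/D/F] holding=-
       stack(E, A) → towers=[A/E; B; C/G; H/D/F] holding=-  ← match
       stack(E, B) → towers=[A; B/E; C/G; H/D/F] holding=-
       stack(E, F) → towers=[A; B; C/G; H/D/F/E] holding=-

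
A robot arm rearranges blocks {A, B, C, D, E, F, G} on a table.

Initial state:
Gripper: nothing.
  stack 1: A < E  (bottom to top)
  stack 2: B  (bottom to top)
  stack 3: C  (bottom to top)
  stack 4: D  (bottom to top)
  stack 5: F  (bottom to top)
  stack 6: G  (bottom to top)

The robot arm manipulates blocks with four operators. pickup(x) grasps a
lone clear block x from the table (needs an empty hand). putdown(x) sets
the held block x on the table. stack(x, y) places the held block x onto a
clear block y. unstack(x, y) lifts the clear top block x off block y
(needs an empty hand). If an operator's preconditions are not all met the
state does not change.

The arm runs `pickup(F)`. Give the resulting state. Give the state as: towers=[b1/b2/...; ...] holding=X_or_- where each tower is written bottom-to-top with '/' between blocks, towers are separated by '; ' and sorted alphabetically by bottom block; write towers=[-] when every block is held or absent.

before: towers=[A/E; B; C; D; F; G] holding=-
pre[pickup(F)]: clear(F) ok, ontable(F) ok, handempty ok
all met → apply pickup(F)
after:  towers=[A/E; B; C; D; G] holding=F

towers=[A/E; B; C; D; G] holding=F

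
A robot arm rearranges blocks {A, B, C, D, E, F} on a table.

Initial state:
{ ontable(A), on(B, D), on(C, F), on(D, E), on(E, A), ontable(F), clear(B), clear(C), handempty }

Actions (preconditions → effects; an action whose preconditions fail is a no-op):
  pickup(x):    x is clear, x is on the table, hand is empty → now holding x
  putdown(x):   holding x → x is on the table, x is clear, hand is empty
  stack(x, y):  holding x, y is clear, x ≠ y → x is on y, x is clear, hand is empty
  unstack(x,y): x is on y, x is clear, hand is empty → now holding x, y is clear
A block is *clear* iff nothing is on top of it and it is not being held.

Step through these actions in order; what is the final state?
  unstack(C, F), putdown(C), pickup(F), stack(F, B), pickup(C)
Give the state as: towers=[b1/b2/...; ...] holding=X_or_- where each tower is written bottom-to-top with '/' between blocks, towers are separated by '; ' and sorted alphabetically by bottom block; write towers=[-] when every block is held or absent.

step 1 (unstack(C, F)): towers=[A/E/D/B; F] holding=C
step 2 (putdown(C)): towers=[A/E/D/B; C; F] holding=-
step 3 (pickup(F)): towers=[A/E/D/B; C] holding=F
step 4 (stack(F, B)): towers=[A/E/D/B/F; C] holding=-
step 5 (pickup(C)): towers=[A/E/D/B/F] holding=C

towers=[A/E/D/B/F] holding=C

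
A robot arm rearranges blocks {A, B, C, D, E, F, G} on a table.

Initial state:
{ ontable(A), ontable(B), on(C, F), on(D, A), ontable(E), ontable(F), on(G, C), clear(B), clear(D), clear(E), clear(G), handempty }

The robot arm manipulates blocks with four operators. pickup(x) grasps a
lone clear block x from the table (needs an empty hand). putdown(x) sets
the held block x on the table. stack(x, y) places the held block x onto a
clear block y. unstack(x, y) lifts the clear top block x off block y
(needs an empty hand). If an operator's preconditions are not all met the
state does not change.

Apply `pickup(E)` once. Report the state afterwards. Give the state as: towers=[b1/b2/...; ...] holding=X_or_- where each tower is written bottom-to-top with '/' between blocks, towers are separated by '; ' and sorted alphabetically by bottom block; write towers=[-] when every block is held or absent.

towers=[A/D; B; F/C/G] holding=E

before: towers=[A/D; B; E; F/C/G] holding=-
pre[pickup(E)]: clear(E) ✓, ontable(E) ✓, handempty ✓
all met → apply pickup(E)
after:  towers=[A/D; B; F/C/G] holding=E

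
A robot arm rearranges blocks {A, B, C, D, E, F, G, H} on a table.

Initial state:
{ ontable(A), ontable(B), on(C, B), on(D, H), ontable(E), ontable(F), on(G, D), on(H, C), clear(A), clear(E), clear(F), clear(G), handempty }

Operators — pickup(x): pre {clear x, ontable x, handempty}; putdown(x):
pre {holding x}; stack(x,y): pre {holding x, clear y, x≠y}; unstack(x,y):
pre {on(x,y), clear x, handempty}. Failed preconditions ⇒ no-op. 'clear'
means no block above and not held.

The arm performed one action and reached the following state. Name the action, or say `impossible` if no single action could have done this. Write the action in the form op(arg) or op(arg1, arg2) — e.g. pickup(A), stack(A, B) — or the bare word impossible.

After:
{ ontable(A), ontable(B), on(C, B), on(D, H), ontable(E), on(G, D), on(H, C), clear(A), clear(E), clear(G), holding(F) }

target: towers=[A; B/C/H/D/G; E] holding=F
     unstack(G, D) → towers=[A; B/C/H/D; E; F] holding=G
         pickup(A) → towers=[B/C/H/D/G; E; F] holding=A
         pickup(E) → towers=[A; B/C/H/D/G; F] holding=E
         pickup(F) → towers=[A; B/C/H/D/G; E] holding=F  ← match

pickup(F)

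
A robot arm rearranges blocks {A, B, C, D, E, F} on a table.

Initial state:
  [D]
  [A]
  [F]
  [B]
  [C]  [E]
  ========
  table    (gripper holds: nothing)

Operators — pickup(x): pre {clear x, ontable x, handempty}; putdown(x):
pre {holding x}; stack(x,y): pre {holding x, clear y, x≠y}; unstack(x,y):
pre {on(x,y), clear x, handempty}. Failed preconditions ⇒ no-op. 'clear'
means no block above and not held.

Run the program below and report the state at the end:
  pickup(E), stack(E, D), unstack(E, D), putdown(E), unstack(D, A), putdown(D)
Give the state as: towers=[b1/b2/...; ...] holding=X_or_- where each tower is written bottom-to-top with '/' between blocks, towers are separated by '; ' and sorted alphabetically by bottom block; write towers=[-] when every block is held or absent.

step 1 (pickup(E)): towers=[C/B/F/A/D] holding=E
step 2 (stack(E, D)): towers=[C/B/F/A/D/E] holding=-
step 3 (unstack(E, D)): towers=[C/B/F/A/D] holding=E
step 4 (putdown(E)): towers=[C/B/F/A/D; E] holding=-
step 5 (unstack(D, A)): towers=[C/B/F/A; E] holding=D
step 6 (putdown(D)): towers=[C/B/F/A; D; E] holding=-

towers=[C/B/F/A; D; E] holding=-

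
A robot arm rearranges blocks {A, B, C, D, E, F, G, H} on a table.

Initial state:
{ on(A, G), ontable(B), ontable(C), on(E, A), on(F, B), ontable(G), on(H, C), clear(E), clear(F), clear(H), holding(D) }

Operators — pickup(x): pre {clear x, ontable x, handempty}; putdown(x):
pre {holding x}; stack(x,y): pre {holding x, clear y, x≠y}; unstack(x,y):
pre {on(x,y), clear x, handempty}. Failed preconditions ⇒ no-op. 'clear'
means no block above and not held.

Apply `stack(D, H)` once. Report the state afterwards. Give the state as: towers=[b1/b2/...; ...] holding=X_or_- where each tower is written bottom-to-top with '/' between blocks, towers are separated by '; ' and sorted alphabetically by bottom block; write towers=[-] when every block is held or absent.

towers=[B/F; C/H/D; G/A/E] holding=-

before: towers=[B/F; C/H; G/A/E] holding=D
pre[stack(D, H)]: holding(D) ✓, clear(H) ✓, D≠H ✓
all met → apply stack(D, H)
after:  towers=[B/F; C/H/D; G/A/E] holding=-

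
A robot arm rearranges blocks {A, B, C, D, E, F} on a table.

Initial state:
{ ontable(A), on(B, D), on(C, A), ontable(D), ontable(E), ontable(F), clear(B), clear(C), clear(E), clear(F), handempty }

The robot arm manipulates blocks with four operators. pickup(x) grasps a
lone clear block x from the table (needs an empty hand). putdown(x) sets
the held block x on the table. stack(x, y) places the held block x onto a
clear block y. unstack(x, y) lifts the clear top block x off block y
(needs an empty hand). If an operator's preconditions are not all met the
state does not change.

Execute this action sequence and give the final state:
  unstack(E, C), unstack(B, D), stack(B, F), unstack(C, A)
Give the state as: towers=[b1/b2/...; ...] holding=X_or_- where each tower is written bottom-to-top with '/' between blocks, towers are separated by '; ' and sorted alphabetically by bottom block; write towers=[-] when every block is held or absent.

towers=[A; D; E; F/B] holding=C

step 1 (unstack(E, C)) [no-op]: towers=[A/C; D/B; E; F] holding=-
step 2 (unstack(B, D)): towers=[A/C; D; E; F] holding=B
step 3 (stack(B, F)): towers=[A/C; D; E; F/B] holding=-
step 4 (unstack(C, A)): towers=[A; D; E; F/B] holding=C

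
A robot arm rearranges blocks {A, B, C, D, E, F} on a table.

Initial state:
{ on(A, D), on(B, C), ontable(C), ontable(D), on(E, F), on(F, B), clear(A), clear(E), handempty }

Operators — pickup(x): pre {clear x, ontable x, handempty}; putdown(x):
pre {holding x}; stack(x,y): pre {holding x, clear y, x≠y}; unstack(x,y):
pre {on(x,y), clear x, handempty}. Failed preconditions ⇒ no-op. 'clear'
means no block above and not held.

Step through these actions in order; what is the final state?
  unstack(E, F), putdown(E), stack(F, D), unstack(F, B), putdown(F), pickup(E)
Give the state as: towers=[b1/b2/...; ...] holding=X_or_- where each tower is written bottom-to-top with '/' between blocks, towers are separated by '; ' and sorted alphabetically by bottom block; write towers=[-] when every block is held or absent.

step 1 (unstack(E, F)): towers=[C/B/F; D/A] holding=E
step 2 (putdown(E)): towers=[C/B/F; D/A; E] holding=-
step 3 (stack(F, D)) [no-op]: towers=[C/B/F; D/A; E] holding=-
step 4 (unstack(F, B)): towers=[C/B; D/A; E] holding=F
step 5 (putdown(F)): towers=[C/B; D/A; E; F] holding=-
step 6 (pickup(E)): towers=[C/B; D/A; F] holding=E

towers=[C/B; D/A; F] holding=E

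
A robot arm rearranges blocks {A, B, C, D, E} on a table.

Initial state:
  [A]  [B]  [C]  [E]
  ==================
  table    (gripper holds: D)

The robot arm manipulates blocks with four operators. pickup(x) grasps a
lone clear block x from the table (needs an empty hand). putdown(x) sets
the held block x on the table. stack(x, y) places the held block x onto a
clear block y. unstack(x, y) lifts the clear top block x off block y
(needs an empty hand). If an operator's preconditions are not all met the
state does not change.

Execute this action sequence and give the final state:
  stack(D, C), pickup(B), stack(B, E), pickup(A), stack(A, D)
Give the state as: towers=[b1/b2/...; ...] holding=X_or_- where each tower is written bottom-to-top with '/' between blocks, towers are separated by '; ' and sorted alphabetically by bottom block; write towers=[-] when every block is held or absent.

step 1 (stack(D, C)): towers=[A; B; C/D; E] holding=-
step 2 (pickup(B)): towers=[A; C/D; E] holding=B
step 3 (stack(B, E)): towers=[A; C/D; E/B] holding=-
step 4 (pickup(A)): towers=[C/D; E/B] holding=A
step 5 (stack(A, D)): towers=[C/D/A; E/B] holding=-

towers=[C/D/A; E/B] holding=-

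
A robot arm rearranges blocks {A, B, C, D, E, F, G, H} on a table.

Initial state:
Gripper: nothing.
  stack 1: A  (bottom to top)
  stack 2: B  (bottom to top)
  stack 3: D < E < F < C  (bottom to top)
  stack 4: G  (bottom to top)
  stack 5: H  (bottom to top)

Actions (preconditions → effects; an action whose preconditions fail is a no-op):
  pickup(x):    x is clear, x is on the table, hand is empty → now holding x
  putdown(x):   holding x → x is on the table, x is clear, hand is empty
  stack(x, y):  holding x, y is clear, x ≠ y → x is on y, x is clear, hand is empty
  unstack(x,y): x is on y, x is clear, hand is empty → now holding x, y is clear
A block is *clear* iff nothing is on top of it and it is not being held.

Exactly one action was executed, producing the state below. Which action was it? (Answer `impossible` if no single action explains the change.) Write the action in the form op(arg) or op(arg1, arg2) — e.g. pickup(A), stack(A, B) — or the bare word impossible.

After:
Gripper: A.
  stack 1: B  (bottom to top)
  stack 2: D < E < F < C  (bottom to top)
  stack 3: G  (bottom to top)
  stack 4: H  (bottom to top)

pickup(A)

target: towers=[B; D/E/F/C; G; H] holding=A
         pickup(G) → towers=[A; B; D/E/F/C; H] holding=G
         pickup(A) → towers=[B; D/E/F/C; G; H] holding=A  ← match
         pickup(H) → towers=[A; B; D/E/F/C; G] holding=H
         pickup(B) → towers=[A; D/E/F/C; G; H] holding=B
     unstack(C, F) → towers=[A; B; D/E/F; G; H] holding=C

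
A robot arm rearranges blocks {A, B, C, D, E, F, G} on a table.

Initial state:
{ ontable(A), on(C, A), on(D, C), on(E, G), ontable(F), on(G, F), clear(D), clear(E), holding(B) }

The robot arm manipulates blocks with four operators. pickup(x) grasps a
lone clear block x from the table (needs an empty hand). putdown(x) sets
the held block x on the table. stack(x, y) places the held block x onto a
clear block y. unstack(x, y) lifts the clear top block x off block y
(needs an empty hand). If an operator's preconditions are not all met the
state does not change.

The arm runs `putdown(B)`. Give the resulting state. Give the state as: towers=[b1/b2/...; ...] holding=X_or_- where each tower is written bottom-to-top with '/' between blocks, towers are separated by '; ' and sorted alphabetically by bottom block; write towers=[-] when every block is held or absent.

towers=[A/C/D; B; F/G/E] holding=-

before: towers=[A/C/D; F/G/E] holding=B
pre[putdown(B)]: holding(B) yes
all met → apply putdown(B)
after:  towers=[A/C/D; B; F/G/E] holding=-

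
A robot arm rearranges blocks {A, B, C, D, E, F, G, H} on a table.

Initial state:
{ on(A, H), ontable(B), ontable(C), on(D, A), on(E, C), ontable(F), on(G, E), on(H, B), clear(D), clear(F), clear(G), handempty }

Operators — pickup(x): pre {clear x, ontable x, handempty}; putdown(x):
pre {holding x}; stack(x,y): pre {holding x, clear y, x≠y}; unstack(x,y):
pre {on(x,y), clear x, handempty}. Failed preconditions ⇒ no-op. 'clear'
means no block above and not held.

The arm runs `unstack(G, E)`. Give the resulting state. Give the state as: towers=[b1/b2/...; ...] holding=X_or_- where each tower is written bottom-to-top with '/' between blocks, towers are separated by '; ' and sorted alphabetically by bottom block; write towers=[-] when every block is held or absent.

before: towers=[B/H/A/D; C/E/G; F] holding=-
pre[unstack(G, E)]: on(G,E) ✓, clear(G) ✓, handempty ✓
all met → apply unstack(G, E)
after:  towers=[B/H/A/D; C/E; F] holding=G

towers=[B/H/A/D; C/E; F] holding=G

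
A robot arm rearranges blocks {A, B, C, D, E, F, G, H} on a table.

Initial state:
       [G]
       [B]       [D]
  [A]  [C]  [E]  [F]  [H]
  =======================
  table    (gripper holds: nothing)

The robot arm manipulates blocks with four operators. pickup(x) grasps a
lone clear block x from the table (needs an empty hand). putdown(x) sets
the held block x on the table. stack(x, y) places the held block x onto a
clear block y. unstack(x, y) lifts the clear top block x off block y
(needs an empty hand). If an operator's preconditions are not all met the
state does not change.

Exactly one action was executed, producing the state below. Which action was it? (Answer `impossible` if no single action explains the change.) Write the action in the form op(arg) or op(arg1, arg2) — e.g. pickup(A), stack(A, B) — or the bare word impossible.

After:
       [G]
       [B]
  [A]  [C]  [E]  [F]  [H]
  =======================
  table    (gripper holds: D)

target: towers=[A; C/B/G; E; F; H] holding=D
     unstack(G, B) → towers=[A; C/B; E; F/D; H] holding=G
         pickup(A) → towers=[C/B/G; E; F/D; H] holding=A
         pickup(E) → towers=[A; C/B/G; F/D; H] holding=E
         pickup(H) → towers=[A; C/B/G; E; F/D] holding=H
     unstack(D, F) → towers=[A; C/B/G; E; F; H] holding=D  ← match

unstack(D, F)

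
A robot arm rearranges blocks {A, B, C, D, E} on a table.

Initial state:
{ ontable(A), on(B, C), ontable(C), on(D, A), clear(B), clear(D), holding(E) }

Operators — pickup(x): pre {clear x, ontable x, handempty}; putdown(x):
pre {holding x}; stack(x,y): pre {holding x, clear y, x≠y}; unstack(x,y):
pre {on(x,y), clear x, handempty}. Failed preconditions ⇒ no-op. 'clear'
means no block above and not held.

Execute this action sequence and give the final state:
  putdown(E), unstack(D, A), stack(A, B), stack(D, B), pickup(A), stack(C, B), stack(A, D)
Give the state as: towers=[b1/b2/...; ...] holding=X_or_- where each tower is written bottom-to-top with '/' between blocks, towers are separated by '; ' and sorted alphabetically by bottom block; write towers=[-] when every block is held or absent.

towers=[C/B/D/A; E] holding=-

step 1 (putdown(E)): towers=[A/D; C/B; E] holding=-
step 2 (unstack(D, A)): towers=[A; C/B; E] holding=D
step 3 (stack(A, B)) [no-op]: towers=[A; C/B; E] holding=D
step 4 (stack(D, B)): towers=[A; C/B/D; E] holding=-
step 5 (pickup(A)): towers=[C/B/D; E] holding=A
step 6 (stack(C, B)) [no-op]: towers=[C/B/D; E] holding=A
step 7 (stack(A, D)): towers=[C/B/D/A; E] holding=-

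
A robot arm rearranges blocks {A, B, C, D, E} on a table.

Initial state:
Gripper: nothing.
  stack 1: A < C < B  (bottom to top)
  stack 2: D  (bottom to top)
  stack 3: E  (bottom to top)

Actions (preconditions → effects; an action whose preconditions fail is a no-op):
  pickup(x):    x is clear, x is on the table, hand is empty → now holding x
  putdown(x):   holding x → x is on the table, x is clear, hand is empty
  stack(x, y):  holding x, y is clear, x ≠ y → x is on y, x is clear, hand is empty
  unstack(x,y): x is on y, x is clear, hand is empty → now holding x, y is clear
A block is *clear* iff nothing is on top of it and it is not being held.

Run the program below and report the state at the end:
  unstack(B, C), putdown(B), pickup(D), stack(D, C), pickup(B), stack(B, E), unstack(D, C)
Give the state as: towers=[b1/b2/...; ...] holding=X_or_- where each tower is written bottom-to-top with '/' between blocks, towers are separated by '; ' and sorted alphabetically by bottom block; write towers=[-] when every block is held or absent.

step 1 (unstack(B, C)): towers=[A/C; D; E] holding=B
step 2 (putdown(B)): towers=[A/C; B; D; E] holding=-
step 3 (pickup(D)): towers=[A/C; B; E] holding=D
step 4 (stack(D, C)): towers=[A/C/D; B; E] holding=-
step 5 (pickup(B)): towers=[A/C/D; E] holding=B
step 6 (stack(B, E)): towers=[A/C/D; E/B] holding=-
step 7 (unstack(D, C)): towers=[A/C; E/B] holding=D

towers=[A/C; E/B] holding=D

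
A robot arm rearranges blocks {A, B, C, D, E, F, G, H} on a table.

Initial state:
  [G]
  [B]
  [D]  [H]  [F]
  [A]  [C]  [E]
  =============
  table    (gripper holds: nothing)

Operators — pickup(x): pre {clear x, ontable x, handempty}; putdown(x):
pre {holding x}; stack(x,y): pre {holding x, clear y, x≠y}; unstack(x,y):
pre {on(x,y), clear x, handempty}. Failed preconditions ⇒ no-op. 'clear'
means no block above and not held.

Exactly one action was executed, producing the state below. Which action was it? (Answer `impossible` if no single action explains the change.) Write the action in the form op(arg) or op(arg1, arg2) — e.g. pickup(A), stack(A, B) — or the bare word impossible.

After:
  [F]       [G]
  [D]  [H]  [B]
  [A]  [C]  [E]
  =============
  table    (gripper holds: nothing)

impossible

target: towers=[A/D/F; C/H; E/B/G] holding=-
     unstack(G, B) → towers=[A/D/B; C/H; E/F] holding=G
     unstack(H, C) → towers=[A/D/B/G; C; E/F] holding=H
     unstack(F, E) → towers=[A/D/B/G; C/H; E] holding=F
none of the 3 applicable actions match → impossible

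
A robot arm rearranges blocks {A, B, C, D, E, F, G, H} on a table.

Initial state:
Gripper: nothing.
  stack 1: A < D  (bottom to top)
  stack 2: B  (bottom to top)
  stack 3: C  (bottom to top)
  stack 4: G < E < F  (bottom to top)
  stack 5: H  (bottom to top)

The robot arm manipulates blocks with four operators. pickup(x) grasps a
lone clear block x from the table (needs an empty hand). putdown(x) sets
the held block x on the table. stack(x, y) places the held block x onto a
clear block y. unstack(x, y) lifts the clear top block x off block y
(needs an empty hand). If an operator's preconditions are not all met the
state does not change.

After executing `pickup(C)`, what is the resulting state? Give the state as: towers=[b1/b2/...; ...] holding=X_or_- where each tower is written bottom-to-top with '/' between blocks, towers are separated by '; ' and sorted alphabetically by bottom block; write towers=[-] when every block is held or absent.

before: towers=[A/D; B; C; G/E/F; H] holding=-
pre[pickup(C)]: clear(C) ✓, ontable(C) ✓, handempty ✓
all met → apply pickup(C)
after:  towers=[A/D; B; G/E/F; H] holding=C

towers=[A/D; B; G/E/F; H] holding=C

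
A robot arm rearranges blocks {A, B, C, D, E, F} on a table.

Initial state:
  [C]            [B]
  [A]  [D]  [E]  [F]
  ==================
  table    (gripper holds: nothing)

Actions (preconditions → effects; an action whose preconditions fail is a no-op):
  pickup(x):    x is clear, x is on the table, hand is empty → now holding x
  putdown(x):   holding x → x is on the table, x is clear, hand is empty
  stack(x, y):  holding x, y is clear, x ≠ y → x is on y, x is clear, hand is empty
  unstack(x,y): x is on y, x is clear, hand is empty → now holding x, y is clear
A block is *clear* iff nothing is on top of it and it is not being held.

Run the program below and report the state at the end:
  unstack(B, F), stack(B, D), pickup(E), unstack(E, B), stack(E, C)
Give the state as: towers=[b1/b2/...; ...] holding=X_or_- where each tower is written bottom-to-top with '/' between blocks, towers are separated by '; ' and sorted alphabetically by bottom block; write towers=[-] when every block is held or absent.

towers=[A/C/E; D/B; F] holding=-

step 1 (unstack(B, F)): towers=[A/C; D; E; F] holding=B
step 2 (stack(B, D)): towers=[A/C; D/B; E; F] holding=-
step 3 (pickup(E)): towers=[A/C; D/B; F] holding=E
step 4 (unstack(E, B)) [no-op]: towers=[A/C; D/B; F] holding=E
step 5 (stack(E, C)): towers=[A/C/E; D/B; F] holding=-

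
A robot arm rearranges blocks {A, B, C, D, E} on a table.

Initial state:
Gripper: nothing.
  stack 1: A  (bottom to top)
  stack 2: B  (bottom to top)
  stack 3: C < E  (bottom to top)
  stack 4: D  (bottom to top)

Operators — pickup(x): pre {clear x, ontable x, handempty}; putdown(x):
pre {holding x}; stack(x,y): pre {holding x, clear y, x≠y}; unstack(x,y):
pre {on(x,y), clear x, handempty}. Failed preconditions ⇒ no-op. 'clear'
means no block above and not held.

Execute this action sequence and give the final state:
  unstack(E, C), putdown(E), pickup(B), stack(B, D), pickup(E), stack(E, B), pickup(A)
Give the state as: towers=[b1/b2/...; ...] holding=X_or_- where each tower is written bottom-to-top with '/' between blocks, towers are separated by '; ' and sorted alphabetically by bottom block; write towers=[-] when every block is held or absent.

towers=[C; D/B/E] holding=A

step 1 (unstack(E, C)): towers=[A; B; C; D] holding=E
step 2 (putdown(E)): towers=[A; B; C; D; E] holding=-
step 3 (pickup(B)): towers=[A; C; D; E] holding=B
step 4 (stack(B, D)): towers=[A; C; D/B; E] holding=-
step 5 (pickup(E)): towers=[A; C; D/B] holding=E
step 6 (stack(E, B)): towers=[A; C; D/B/E] holding=-
step 7 (pickup(A)): towers=[C; D/B/E] holding=A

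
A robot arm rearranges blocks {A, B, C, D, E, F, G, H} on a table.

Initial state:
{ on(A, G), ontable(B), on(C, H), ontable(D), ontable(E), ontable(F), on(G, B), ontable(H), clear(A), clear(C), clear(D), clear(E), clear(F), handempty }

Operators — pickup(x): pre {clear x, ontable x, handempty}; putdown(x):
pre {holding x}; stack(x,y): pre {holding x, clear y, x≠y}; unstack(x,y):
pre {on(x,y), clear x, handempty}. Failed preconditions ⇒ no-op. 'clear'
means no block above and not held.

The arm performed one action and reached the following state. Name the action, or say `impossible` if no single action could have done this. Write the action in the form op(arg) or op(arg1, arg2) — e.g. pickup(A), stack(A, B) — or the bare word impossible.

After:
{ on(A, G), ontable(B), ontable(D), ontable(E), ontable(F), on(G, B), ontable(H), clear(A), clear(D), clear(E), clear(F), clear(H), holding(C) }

unstack(C, H)

target: towers=[B/G/A; D; E; F; H] holding=C
     unstack(A, G) → towers=[B/G; D; E; F; H/C] holding=A
         pickup(E) → towers=[B/G/A; D; F; H/C] holding=E
         pickup(F) → towers=[B/G/A; D; E; H/C] holding=F
         pickup(D) → towers=[B/G/A; E; F; H/C] holding=D
     unstack(C, H) → towers=[B/G/A; D; E; F; H] holding=C  ← match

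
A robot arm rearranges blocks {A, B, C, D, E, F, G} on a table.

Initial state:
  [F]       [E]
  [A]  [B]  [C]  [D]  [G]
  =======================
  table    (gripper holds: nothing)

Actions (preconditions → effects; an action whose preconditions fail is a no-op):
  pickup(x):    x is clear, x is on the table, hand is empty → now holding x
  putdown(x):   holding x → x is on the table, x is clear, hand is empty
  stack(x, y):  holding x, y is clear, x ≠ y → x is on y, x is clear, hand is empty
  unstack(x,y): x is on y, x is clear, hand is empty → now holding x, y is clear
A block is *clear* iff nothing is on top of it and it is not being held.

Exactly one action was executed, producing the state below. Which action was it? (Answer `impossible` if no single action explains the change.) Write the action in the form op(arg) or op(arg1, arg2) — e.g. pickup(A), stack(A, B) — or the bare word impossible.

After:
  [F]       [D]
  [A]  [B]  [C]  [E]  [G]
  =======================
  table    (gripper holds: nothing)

impossible

target: towers=[A/F; B; C/D; E; G] holding=-
         pickup(B) → towers=[A/F; C/E; D; G] holding=B
     unstack(F, A) → towers=[A; B; C/E; D; G] holding=F
         pickup(G) → towers=[A/F; B; C/E; D] holding=G
         pickup(D) → towers=[A/F; B; C/E; G] holding=D
     unstack(E, C) → towers=[A/F; B; C; D; G] holding=E
none of the 5 applicable actions match → impossible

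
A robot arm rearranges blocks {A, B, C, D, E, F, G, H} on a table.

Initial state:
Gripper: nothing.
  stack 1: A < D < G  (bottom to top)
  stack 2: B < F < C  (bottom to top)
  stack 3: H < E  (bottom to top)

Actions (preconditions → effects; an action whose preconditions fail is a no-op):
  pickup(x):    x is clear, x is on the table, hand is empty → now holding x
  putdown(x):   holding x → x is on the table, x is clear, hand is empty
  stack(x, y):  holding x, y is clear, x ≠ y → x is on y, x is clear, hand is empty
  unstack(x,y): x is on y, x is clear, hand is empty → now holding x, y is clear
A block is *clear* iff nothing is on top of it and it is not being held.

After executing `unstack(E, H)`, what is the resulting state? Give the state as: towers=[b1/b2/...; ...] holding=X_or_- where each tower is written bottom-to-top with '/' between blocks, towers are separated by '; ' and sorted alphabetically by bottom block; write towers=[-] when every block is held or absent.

before: towers=[A/D/G; B/F/C; H/E] holding=-
pre[unstack(E, H)]: on(E,H) ✓, clear(E) ✓, handempty ✓
all met → apply unstack(E, H)
after:  towers=[A/D/G; B/F/C; H] holding=E

towers=[A/D/G; B/F/C; H] holding=E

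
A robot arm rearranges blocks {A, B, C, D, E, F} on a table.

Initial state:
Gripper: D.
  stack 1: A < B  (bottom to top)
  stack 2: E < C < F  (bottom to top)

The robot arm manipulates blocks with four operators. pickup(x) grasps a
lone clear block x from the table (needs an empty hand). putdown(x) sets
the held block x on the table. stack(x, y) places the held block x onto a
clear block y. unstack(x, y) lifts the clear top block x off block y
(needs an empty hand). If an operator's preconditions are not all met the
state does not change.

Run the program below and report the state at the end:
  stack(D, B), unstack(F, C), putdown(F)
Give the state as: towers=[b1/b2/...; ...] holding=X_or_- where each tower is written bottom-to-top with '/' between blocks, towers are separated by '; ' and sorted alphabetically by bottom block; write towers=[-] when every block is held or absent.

towers=[A/B/D; E/C; F] holding=-

step 1 (stack(D, B)): towers=[A/B/D; E/C/F] holding=-
step 2 (unstack(F, C)): towers=[A/B/D; E/C] holding=F
step 3 (putdown(F)): towers=[A/B/D; E/C; F] holding=-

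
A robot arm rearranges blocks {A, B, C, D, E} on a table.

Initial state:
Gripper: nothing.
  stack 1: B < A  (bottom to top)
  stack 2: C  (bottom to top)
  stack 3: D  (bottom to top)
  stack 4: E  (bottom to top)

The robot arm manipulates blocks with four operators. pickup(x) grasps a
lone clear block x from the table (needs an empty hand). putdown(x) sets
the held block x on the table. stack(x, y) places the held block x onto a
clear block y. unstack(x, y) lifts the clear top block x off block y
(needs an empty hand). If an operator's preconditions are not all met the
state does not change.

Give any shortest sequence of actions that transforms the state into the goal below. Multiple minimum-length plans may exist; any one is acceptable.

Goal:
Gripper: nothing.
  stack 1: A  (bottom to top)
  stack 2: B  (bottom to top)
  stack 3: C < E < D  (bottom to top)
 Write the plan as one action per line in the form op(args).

unstack(A, B)
putdown(A)
pickup(E)
stack(E, C)
pickup(D)
stack(D, E)

step 1 (unstack(A, B)): towers=[B; C; D; E] holding=A
step 2 (putdown(A)): towers=[A; B; C; D; E] holding=-
step 3 (pickup(E)): towers=[A; B; C; D] holding=E
step 4 (stack(E, C)): towers=[A; B; C/E; D] holding=-
step 5 (pickup(D)): towers=[A; B; C/E] holding=D
step 6 (stack(D, E)): towers=[A; B; C/E/D] holding=-
goal check: towers=[A; B; C/E/D] holding=- — reached (length 6, optimal by BFS)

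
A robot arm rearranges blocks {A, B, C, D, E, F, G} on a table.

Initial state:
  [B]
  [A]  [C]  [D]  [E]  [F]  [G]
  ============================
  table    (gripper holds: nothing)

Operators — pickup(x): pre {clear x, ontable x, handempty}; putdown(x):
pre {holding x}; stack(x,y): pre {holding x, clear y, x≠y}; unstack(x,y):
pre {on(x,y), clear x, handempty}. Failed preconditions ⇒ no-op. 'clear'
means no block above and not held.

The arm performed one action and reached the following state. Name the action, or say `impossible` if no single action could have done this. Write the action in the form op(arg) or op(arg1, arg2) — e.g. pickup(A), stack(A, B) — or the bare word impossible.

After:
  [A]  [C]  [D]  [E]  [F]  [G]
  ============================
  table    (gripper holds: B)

unstack(B, A)

target: towers=[A; C; D; E; F; G] holding=B
     unstack(B, A) → towers=[A; C; D; E; F; G] holding=B  ← match
         pickup(F) → towers=[A/B; C; D; E; G] holding=F
         pickup(G) → towers=[A/B; C; D; E; F] holding=G
         pickup(D) → towers=[A/B; C; E; F; G] holding=D
         pickup(E) → towers=[A/B; C; D; F; G] holding=E
         pickup(C) → towers=[A/B; D; E; F; G] holding=C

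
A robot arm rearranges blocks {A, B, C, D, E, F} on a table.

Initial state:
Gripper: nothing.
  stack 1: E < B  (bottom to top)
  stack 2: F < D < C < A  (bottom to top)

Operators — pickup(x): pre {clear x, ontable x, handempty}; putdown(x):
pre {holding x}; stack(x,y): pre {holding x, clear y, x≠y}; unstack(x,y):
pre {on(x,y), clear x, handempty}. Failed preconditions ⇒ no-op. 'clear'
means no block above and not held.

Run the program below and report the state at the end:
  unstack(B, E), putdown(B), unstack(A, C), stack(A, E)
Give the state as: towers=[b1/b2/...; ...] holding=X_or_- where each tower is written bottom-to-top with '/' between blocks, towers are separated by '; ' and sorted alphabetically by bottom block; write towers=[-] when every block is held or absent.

towers=[B; E/A; F/D/C] holding=-

step 1 (unstack(B, E)): towers=[E; F/D/C/A] holding=B
step 2 (putdown(B)): towers=[B; E; F/D/C/A] holding=-
step 3 (unstack(A, C)): towers=[B; E; F/D/C] holding=A
step 4 (stack(A, E)): towers=[B; E/A; F/D/C] holding=-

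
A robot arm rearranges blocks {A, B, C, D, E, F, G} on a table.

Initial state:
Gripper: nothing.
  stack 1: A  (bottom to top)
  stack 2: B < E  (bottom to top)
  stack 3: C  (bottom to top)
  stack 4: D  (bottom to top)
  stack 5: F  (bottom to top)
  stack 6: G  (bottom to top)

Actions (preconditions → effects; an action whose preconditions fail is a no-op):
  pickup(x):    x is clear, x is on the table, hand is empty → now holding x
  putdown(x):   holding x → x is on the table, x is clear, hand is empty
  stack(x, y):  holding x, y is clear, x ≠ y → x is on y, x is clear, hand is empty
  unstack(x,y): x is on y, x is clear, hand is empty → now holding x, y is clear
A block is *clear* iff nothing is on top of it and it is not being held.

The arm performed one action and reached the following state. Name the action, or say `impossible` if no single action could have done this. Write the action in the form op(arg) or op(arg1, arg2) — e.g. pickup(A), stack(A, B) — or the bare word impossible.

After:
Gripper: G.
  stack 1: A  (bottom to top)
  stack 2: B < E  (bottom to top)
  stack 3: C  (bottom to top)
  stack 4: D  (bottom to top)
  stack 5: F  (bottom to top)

target: towers=[A; B/E; C; D; F] holding=G
         pickup(F) → towers=[A; B/E; C; D; G] holding=F
         pickup(G) → towers=[A; B/E; C; D; F] holding=G  ← match
         pickup(D) → towers=[A; B/E; C; F; G] holding=D
         pickup(A) → towers=[B/E; C; D; F; G] holding=A
     unstack(E, B) → towers=[A; B; C; D; F; G] holding=E
         pickup(C) → towers=[A; B/E; D; F; G] holding=C

pickup(G)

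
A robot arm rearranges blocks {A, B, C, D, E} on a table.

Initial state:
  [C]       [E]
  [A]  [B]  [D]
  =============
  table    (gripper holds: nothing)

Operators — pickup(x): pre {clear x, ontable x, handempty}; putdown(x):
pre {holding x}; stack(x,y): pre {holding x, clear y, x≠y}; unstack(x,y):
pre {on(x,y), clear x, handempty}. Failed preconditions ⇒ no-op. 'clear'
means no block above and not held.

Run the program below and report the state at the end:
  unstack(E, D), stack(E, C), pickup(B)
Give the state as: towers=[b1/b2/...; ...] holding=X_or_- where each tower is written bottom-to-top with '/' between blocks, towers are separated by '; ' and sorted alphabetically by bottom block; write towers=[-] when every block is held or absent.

step 1 (unstack(E, D)): towers=[A/C; B; D] holding=E
step 2 (stack(E, C)): towers=[A/C/E; B; D] holding=-
step 3 (pickup(B)): towers=[A/C/E; D] holding=B

towers=[A/C/E; D] holding=B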